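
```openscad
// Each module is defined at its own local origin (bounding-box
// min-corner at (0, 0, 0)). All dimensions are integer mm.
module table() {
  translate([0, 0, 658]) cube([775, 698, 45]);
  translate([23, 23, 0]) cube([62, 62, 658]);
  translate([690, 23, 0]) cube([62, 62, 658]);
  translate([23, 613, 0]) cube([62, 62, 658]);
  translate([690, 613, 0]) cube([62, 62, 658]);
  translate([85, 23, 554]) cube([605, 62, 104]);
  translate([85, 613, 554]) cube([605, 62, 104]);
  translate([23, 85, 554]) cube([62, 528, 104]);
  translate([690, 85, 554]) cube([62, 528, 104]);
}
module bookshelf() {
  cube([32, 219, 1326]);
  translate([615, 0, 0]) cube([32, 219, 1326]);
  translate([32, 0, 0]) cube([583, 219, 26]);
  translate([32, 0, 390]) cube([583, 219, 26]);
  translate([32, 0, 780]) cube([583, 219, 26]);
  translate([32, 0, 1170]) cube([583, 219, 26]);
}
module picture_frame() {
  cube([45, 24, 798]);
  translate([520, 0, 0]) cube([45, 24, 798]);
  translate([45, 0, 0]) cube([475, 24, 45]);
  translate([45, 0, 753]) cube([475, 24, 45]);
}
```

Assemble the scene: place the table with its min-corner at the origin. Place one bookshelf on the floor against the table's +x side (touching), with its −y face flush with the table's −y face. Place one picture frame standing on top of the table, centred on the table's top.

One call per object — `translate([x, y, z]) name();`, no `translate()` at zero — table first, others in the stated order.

table();
translate([775, 0, 0]) bookshelf();
translate([105, 337, 703]) picture_frame();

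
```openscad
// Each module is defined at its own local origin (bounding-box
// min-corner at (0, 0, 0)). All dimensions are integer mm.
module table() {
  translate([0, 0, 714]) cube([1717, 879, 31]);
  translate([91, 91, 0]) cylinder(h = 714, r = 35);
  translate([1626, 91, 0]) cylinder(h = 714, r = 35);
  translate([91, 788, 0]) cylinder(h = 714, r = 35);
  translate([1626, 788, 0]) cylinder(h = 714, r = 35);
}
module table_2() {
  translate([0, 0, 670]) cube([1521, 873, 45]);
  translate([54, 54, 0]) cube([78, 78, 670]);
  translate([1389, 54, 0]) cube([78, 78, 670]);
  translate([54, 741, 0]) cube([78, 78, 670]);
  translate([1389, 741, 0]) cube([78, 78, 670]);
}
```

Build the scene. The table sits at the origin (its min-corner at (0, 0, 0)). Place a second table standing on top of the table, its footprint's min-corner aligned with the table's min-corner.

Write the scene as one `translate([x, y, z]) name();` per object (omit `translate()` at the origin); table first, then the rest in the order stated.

table();
translate([0, 0, 745]) table_2();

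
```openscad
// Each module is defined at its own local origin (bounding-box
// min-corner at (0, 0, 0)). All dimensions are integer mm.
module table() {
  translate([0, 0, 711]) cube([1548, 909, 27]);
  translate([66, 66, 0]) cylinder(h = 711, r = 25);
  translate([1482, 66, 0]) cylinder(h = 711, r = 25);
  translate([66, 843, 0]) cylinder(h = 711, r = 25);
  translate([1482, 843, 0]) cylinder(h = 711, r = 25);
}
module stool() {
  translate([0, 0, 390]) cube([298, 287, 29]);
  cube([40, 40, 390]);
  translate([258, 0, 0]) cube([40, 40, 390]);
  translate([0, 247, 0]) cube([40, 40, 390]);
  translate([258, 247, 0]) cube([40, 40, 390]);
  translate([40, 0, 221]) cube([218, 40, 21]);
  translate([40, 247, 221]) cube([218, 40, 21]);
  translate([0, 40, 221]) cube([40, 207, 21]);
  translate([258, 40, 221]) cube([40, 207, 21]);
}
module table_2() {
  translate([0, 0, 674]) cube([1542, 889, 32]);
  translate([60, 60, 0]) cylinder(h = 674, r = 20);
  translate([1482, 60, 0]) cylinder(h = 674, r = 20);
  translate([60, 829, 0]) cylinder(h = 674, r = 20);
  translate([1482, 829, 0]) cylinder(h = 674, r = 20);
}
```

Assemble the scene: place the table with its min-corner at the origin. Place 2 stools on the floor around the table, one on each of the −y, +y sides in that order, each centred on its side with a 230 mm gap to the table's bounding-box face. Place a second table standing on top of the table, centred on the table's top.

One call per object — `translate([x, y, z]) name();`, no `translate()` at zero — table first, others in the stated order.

table();
translate([625, -517, 0]) stool();
translate([625, 1139, 0]) stool();
translate([3, 10, 738]) table_2();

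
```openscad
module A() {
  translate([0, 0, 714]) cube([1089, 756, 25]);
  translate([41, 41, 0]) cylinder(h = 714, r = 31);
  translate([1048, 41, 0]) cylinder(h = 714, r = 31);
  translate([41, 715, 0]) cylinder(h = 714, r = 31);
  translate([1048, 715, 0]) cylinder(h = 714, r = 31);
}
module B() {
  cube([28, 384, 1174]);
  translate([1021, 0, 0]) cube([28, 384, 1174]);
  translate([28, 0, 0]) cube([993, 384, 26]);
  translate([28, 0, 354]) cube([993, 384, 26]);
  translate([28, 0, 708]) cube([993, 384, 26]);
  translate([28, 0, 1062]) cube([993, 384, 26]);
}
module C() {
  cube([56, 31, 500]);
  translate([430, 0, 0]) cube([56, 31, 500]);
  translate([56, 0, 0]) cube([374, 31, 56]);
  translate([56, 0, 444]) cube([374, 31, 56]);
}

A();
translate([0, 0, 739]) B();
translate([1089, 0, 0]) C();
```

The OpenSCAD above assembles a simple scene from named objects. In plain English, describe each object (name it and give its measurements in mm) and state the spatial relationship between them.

A is a rectangular dining table. The top is 1089×756×25 mm with its upper surface at z = 739 mm. It stands on four round legs of 62 mm diameter, each leg's bounding box inset 10 mm from the nearest pair of top edges, running from the floor to the underside of the top.

B is a bookshelf 1049 mm wide overall, 384 mm deep and 1174 mm tall. The two sides are 28 mm thick vertical panels. 4 horizontal shelves of 26 mm thickness span between the inner faces of the sides; the lowest shelf sits on the floor and shelves are stacked with a clear vertical gap of 328 mm between each pair.

C is a picture frame with a 374×388 mm rectangular opening (x by z) and a uniform 56 mm border on every side. Frame depth is 31 mm along y. It is built from two vertical stiles running the full outside height and two horizontal rails spanning the gap between the stiles.

The bookshelf is on top of the table. The picture frame is against the table's +x side, with their −y faces flush.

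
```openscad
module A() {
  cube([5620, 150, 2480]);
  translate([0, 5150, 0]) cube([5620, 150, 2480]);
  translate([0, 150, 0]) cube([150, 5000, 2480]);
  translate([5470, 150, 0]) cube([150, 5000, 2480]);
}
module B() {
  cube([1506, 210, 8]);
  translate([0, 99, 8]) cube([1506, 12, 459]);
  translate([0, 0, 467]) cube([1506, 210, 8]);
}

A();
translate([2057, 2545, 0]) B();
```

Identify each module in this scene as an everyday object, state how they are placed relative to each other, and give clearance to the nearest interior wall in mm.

Clearances: x = 1907, y = 2395; minimum 1907 mm.

A is a house frame. B is an I-beam. The I-beam sits inside the house frame, centred. The clearance to the nearest interior wall is 1907 mm.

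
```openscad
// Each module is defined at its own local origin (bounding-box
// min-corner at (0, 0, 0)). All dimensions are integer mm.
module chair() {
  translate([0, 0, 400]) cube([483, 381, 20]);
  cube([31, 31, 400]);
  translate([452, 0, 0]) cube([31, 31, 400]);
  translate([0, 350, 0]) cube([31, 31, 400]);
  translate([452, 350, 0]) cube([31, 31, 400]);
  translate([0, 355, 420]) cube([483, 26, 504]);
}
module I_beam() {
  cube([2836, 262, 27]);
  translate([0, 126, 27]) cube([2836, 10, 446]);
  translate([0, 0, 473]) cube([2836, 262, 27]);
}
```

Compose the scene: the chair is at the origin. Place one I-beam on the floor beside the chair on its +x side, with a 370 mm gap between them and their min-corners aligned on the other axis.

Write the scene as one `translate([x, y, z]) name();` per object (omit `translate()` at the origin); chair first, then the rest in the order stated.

chair();
translate([853, 0, 0]) I_beam();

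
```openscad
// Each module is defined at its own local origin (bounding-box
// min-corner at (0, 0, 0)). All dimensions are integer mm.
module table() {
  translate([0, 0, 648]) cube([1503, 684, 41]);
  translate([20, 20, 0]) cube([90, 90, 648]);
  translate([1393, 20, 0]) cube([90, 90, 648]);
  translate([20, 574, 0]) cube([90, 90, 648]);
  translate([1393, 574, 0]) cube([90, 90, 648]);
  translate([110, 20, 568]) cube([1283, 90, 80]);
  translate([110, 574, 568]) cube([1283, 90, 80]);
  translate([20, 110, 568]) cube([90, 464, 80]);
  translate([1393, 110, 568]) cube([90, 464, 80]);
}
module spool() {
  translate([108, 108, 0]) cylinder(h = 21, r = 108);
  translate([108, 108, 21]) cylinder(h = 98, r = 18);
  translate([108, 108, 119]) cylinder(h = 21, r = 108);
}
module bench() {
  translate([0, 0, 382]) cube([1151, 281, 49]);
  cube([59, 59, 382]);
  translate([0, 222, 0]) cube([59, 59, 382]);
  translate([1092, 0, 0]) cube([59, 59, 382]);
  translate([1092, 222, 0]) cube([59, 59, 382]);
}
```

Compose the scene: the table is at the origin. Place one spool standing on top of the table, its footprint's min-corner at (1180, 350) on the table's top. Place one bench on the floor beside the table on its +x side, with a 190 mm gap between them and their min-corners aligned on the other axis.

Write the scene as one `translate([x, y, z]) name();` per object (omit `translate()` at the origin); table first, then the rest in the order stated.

table();
translate([1180, 350, 689]) spool();
translate([1693, 0, 0]) bench();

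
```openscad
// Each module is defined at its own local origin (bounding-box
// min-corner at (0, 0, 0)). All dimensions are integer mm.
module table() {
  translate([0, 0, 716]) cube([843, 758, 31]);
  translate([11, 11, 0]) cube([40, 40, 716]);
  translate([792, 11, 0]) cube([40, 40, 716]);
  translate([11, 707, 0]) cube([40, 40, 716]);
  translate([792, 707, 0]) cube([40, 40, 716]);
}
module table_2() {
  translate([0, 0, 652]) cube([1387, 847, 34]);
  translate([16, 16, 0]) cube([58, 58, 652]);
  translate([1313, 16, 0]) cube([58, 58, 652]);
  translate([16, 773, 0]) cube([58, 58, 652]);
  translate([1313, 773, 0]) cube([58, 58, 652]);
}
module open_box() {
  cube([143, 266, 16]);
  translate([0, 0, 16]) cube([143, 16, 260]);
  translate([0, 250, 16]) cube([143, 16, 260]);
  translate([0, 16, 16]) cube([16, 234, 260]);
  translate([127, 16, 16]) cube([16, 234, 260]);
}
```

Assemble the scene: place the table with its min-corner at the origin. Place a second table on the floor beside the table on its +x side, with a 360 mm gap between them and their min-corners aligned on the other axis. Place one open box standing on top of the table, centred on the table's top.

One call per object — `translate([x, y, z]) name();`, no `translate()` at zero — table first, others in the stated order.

table();
translate([1203, 0, 0]) table_2();
translate([350, 246, 747]) open_box();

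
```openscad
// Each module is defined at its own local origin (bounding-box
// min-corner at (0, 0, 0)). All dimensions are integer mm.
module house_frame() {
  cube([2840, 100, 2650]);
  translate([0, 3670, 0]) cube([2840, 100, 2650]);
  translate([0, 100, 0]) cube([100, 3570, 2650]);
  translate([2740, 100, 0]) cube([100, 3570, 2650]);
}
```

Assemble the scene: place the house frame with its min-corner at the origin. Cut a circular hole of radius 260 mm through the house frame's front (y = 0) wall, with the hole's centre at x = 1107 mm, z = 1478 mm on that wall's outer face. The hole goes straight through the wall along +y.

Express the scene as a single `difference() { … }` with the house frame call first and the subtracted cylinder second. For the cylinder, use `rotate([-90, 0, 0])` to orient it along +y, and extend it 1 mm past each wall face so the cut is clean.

difference() {
  house_frame();
  translate([1107, -1, 1478]) rotate([-90, 0, 0]) cylinder(h = 102, r = 260);
}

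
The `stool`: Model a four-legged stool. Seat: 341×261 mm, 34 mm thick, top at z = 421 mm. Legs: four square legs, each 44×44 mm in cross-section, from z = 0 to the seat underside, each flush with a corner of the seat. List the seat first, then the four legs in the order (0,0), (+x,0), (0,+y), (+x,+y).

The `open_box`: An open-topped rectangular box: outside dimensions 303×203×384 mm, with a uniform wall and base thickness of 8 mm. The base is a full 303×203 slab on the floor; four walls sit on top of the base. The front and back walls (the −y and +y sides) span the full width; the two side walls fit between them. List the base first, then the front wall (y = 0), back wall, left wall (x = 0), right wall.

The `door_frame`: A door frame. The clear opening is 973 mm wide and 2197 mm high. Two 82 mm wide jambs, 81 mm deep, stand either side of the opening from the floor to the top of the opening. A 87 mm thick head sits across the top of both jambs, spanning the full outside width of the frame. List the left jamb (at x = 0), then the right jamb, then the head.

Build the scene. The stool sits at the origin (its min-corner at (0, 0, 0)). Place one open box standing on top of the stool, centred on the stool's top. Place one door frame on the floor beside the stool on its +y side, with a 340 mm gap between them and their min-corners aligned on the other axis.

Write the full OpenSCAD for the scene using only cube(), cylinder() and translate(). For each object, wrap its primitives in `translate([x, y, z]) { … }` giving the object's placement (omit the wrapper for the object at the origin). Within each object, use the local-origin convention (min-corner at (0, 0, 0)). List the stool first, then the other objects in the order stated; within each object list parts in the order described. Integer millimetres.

translate([0, 0, 387]) cube([341, 261, 34]);
cube([44, 44, 387]);
translate([297, 0, 0]) cube([44, 44, 387]);
translate([0, 217, 0]) cube([44, 44, 387]);
translate([297, 217, 0]) cube([44, 44, 387]);
translate([19, 29, 421]) {
  cube([303, 203, 8]);
  translate([0, 0, 8]) cube([303, 8, 376]);
  translate([0, 195, 8]) cube([303, 8, 376]);
  translate([0, 8, 8]) cube([8, 187, 376]);
  translate([295, 8, 8]) cube([8, 187, 376]);
}
translate([0, 601, 0]) {
  cube([82, 81, 2197]);
  translate([1055, 0, 0]) cube([82, 81, 2197]);
  translate([0, 0, 2197]) cube([1137, 81, 87]);
}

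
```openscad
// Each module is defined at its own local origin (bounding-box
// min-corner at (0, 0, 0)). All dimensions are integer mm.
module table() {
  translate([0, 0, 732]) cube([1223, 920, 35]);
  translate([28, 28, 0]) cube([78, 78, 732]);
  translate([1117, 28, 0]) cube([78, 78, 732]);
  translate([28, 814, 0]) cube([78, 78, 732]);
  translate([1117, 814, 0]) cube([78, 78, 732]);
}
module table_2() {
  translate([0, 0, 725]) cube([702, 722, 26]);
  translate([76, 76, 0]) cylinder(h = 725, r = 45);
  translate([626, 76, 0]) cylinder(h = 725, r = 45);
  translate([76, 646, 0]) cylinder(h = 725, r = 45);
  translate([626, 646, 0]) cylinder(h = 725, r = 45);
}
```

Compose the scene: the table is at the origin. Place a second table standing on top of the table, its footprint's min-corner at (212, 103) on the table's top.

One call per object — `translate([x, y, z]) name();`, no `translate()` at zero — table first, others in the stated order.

table();
translate([212, 103, 767]) table_2();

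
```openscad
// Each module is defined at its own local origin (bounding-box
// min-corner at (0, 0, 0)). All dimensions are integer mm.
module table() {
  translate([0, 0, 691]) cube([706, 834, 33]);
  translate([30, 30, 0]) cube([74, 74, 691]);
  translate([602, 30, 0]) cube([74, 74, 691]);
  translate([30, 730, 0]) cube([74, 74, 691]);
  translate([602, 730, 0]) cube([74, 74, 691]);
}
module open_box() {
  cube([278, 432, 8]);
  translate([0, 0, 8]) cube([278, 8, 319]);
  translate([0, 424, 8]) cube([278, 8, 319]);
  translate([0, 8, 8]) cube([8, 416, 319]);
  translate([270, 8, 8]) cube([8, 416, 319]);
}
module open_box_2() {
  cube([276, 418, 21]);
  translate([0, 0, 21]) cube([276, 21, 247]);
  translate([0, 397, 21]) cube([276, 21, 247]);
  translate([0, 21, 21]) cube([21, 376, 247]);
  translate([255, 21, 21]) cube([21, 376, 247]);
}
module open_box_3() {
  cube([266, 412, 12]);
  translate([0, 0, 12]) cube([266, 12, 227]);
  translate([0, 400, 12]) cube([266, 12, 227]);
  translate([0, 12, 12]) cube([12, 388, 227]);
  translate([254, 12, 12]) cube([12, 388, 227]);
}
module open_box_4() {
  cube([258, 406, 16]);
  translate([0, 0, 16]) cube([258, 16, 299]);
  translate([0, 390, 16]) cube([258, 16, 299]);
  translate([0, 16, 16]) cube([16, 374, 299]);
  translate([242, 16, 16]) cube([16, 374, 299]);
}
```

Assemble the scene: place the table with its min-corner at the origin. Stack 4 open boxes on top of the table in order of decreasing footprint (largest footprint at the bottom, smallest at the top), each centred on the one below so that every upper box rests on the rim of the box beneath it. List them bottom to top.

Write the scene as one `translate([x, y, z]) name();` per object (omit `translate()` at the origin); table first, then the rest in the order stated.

table();
translate([214, 201, 724]) open_box();
translate([215, 208, 1051]) open_box_2();
translate([220, 211, 1319]) open_box_3();
translate([224, 214, 1558]) open_box_4();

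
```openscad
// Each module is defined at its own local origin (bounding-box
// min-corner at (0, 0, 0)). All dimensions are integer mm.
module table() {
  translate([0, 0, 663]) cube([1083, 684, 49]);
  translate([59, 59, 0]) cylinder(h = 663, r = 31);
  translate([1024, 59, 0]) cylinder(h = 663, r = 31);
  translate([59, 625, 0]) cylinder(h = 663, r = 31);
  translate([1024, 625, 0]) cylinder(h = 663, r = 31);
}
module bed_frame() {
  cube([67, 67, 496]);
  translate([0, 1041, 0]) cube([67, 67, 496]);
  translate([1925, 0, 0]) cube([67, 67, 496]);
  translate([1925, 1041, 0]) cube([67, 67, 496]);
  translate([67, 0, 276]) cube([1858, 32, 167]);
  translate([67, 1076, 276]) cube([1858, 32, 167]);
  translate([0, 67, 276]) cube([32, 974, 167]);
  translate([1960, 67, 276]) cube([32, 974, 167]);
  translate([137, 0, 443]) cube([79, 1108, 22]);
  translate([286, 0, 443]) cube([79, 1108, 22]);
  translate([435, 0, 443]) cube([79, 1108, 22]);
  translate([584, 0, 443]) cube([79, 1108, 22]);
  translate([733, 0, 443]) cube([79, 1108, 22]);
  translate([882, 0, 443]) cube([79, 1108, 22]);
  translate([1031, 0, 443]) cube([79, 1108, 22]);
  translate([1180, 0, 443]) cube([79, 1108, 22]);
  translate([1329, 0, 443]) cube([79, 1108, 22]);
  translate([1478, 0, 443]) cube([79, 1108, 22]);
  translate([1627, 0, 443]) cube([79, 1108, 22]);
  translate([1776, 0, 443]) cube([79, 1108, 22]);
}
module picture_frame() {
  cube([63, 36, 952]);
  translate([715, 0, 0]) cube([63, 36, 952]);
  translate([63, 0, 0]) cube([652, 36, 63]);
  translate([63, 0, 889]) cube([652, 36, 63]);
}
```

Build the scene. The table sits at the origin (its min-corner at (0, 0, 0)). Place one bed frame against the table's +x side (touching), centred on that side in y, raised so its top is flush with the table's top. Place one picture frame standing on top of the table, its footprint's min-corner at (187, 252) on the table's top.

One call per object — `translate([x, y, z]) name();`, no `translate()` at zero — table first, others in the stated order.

table();
translate([1083, -212, 216]) bed_frame();
translate([187, 252, 712]) picture_frame();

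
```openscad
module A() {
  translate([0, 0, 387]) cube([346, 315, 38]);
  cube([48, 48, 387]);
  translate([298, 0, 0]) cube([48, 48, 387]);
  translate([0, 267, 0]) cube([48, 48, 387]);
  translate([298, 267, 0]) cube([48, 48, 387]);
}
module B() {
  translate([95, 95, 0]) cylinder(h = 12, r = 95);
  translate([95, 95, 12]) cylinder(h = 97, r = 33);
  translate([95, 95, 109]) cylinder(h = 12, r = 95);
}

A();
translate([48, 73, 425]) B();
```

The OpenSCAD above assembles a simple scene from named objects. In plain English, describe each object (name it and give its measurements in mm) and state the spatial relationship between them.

A is a four-legged stool. The seat is a 346×315×38 mm slab whose top surface is at z = 425 mm; four square legs, each 48×48 mm in cross-section, run from the floor (z = 0) to the underside of the seat, each flush with a corner of the seat.

B is a spool: two coaxial disc flanges of radius 95 mm and thickness 12 mm, joined by a core cylinder of radius 33 mm and height 97 mm. The lower flange rests on z = 0 and the three cylinders share a vertical axis.

The spool is on top of the stool.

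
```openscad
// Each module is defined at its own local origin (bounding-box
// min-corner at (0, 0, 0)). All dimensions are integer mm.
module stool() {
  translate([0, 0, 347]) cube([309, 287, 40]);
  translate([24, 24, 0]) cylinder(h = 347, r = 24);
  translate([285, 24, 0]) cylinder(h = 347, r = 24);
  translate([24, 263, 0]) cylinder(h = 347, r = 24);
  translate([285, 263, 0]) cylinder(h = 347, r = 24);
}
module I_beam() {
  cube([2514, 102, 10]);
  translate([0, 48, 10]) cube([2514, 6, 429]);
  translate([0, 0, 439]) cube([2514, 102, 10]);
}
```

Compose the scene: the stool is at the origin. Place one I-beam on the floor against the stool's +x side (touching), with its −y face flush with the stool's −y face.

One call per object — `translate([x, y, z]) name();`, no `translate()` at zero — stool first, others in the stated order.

stool();
translate([309, 0, 0]) I_beam();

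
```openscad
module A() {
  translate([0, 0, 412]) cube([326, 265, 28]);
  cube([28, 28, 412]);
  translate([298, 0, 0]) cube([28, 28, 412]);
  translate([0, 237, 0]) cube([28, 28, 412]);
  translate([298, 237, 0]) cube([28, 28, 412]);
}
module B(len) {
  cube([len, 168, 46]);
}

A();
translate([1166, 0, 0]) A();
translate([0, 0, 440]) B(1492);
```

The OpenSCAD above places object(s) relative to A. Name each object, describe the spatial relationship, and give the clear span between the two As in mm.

A is a stool. B is a beam. A beam spans the tops of two stools. The clear span between the two stools is 840 mm.

Second stool starts at x = 1166; first ends at x = 326; clear span = 1166 − 326 = 840 mm.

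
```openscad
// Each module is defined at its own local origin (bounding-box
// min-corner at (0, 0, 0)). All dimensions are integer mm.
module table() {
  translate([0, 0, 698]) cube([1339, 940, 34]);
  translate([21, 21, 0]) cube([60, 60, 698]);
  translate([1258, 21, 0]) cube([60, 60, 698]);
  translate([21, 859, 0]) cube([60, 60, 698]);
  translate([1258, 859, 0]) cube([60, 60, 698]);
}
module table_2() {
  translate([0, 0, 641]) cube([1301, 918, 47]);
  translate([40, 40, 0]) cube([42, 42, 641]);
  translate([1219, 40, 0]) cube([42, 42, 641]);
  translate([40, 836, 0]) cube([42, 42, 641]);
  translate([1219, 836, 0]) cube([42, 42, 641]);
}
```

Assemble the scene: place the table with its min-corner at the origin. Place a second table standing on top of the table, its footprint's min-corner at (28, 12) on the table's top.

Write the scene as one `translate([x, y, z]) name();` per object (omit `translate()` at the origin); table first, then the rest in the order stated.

table();
translate([28, 12, 732]) table_2();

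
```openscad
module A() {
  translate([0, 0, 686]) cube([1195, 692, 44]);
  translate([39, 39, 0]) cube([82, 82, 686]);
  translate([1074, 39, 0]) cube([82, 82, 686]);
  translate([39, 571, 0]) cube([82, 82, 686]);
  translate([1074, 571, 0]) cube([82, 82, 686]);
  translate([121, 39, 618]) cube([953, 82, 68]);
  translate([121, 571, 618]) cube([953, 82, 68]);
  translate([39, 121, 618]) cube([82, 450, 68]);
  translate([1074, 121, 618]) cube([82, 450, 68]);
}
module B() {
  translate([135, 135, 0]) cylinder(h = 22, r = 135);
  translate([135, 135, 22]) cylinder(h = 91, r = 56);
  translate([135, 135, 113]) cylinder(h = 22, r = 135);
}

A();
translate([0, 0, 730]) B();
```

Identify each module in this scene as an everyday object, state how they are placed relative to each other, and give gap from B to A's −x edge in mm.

The spool's min-x is at 0; the table's min-x is 0; gap = 0 mm.

A is a table. B is a spool. The spool is on top of the table. The gap from the spool to the table's −x edge is 0 mm.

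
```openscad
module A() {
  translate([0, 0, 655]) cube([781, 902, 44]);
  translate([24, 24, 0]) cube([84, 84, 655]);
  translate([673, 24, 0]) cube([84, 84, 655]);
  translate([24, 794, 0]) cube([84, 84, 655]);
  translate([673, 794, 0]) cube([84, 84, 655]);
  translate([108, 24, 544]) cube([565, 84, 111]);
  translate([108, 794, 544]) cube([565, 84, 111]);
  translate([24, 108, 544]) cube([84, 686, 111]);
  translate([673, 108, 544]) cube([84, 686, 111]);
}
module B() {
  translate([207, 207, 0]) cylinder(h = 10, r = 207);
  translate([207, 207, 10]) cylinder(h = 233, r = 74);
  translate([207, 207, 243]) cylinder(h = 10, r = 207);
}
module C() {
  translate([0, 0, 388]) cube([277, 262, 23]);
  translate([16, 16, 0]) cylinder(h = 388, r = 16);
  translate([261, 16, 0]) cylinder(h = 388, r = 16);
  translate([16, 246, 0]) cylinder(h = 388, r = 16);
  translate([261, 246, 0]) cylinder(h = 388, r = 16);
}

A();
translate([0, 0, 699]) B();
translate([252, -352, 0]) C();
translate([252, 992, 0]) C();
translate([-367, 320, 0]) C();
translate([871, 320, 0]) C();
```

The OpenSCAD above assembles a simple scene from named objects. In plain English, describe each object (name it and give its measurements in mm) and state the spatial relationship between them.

A is a rectangular dining table. The top is 781×902×44 mm with its upper surface at z = 699 mm. It stands on four 84×84 mm square legs, each inset 24 mm from the nearest pair of top edges, running from the floor to the underside of the top. Four apron rails, 84 mm thick and 111 mm tall, run between adjacent legs with their top edges flush with the underside of the top and their outer faces flush with the legs' outer faces.

B is a spool: two coaxial disc flanges of radius 207 mm and thickness 10 mm, joined by a core cylinder of radius 74 mm and height 233 mm. The lower flange rests on z = 0 and the three cylinders share a vertical axis.

C is a simple wooden stool: a rectangular seat 277 mm (x) by 262 mm (y), 23 mm thick, top face at z = 411 mm, on four round legs, each 32 mm in diameter. The legs rest on z = 0, each leg's axis is inset half a diameter from the nearest pair of seat edges (so the leg's bounding box is flush with the corner).

The spool is on top of the table. Four stools sit around the table at the −y, +y, −x, +x sides.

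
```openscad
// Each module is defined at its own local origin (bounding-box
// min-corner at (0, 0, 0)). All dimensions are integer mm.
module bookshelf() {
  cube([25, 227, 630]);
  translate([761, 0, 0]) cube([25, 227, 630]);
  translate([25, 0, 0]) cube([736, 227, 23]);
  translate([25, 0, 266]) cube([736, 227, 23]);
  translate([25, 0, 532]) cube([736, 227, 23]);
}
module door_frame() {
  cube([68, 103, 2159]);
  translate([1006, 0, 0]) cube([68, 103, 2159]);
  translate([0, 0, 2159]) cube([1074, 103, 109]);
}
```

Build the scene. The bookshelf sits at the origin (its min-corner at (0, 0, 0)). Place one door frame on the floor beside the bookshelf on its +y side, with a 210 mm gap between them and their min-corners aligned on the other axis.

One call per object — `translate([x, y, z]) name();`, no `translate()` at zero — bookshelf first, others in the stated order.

bookshelf();
translate([0, 437, 0]) door_frame();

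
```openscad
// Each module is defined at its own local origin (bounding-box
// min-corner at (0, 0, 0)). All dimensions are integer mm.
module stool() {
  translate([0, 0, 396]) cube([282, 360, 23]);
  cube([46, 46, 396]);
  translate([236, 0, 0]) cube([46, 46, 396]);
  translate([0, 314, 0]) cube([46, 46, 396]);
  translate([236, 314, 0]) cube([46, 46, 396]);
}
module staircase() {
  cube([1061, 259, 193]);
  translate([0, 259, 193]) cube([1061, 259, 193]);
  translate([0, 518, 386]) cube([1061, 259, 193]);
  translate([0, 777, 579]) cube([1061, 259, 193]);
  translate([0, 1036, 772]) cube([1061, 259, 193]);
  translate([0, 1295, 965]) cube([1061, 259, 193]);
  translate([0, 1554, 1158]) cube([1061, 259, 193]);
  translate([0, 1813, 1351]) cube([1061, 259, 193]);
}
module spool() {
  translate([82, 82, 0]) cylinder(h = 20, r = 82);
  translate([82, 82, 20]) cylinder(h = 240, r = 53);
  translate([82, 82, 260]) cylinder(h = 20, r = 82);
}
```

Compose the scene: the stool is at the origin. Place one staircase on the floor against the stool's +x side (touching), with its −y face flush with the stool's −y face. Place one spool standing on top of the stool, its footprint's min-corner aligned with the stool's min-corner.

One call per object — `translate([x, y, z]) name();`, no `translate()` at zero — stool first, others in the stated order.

stool();
translate([282, 0, 0]) staircase();
translate([0, 0, 419]) spool();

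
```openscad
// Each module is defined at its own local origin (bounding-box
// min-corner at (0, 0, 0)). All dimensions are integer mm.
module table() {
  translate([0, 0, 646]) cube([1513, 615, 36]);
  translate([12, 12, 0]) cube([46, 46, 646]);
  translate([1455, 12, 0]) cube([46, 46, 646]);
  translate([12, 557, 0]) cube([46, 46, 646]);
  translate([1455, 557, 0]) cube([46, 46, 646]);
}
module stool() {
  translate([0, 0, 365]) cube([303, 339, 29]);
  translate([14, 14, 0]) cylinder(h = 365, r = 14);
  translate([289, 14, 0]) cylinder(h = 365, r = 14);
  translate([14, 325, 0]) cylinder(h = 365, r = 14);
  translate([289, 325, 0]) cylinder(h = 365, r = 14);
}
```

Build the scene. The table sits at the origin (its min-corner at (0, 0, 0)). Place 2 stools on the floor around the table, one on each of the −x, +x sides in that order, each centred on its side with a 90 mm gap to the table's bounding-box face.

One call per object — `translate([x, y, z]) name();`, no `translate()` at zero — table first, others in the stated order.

table();
translate([-393, 138, 0]) stool();
translate([1603, 138, 0]) stool();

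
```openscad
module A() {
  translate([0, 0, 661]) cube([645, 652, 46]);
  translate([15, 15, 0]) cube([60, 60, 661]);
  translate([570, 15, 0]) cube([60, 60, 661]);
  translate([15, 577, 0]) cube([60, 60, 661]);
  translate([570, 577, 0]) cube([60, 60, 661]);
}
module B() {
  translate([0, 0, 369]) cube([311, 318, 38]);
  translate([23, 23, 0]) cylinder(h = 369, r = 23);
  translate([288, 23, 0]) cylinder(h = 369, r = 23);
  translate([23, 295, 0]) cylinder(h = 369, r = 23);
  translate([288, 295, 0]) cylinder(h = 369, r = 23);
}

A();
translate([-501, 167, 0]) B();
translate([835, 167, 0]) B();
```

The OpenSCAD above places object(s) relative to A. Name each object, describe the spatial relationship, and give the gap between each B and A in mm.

A is a table. B is a stool. Two stools sit around the table at the −x, +x sides. The gap between each stool and the table is 190 mm.

Each stool's nearest face is 190 mm from the table's bounding box.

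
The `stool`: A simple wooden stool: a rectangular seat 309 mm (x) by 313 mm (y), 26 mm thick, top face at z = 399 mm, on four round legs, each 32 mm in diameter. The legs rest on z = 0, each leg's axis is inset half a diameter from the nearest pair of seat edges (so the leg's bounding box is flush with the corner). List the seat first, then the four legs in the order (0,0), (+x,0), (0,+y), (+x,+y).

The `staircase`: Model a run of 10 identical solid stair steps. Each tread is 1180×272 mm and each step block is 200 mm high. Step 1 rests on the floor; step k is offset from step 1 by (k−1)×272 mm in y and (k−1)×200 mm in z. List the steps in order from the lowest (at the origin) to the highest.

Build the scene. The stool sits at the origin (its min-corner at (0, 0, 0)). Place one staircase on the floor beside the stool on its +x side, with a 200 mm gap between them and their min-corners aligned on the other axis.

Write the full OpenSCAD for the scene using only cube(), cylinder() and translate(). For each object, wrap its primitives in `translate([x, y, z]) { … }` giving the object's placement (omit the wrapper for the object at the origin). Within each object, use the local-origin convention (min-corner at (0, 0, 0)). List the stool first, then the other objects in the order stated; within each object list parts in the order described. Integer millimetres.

translate([0, 0, 373]) cube([309, 313, 26]);
translate([16, 16, 0]) cylinder(h = 373, r = 16);
translate([293, 16, 0]) cylinder(h = 373, r = 16);
translate([16, 297, 0]) cylinder(h = 373, r = 16);
translate([293, 297, 0]) cylinder(h = 373, r = 16);
translate([509, 0, 0]) {
  cube([1180, 272, 200]);
  translate([0, 272, 200]) cube([1180, 272, 200]);
  translate([0, 544, 400]) cube([1180, 272, 200]);
  translate([0, 816, 600]) cube([1180, 272, 200]);
  translate([0, 1088, 800]) cube([1180, 272, 200]);
  translate([0, 1360, 1000]) cube([1180, 272, 200]);
  translate([0, 1632, 1200]) cube([1180, 272, 200]);
  translate([0, 1904, 1400]) cube([1180, 272, 200]);
  translate([0, 2176, 1600]) cube([1180, 272, 200]);
  translate([0, 2448, 1800]) cube([1180, 272, 200]);
}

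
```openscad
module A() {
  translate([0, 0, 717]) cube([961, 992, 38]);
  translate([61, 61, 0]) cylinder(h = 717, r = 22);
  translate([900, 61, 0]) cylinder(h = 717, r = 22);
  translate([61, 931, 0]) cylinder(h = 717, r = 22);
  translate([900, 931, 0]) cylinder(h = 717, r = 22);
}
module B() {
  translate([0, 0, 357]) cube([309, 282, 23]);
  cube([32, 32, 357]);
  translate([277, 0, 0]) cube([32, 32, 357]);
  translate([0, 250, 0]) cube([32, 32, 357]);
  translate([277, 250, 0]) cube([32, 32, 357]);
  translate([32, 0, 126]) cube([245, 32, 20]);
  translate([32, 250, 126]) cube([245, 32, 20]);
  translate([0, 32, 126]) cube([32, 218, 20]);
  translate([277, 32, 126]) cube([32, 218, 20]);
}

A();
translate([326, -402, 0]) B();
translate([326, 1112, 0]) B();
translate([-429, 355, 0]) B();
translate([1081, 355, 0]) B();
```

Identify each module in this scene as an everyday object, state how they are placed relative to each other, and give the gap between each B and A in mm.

A is a table. B is a stool. Four stools sit around the table at the −y, +y, −x, +x sides. The gap between each stool and the table is 120 mm.

Each stool's nearest face is 120 mm from the table's bounding box.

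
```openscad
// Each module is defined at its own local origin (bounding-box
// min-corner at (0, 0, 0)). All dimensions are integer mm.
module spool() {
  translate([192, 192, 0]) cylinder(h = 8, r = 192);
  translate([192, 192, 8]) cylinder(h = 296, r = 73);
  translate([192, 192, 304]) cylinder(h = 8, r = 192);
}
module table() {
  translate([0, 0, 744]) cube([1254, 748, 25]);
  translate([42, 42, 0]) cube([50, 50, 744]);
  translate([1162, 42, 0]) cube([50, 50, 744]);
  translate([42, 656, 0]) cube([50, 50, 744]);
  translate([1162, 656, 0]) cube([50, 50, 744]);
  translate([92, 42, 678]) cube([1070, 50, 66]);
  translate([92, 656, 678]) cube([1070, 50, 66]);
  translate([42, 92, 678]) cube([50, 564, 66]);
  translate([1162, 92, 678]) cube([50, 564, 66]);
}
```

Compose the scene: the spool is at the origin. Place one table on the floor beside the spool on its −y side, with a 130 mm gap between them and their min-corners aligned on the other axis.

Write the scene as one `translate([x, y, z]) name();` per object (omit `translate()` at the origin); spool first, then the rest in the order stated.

spool();
translate([0, -878, 0]) table();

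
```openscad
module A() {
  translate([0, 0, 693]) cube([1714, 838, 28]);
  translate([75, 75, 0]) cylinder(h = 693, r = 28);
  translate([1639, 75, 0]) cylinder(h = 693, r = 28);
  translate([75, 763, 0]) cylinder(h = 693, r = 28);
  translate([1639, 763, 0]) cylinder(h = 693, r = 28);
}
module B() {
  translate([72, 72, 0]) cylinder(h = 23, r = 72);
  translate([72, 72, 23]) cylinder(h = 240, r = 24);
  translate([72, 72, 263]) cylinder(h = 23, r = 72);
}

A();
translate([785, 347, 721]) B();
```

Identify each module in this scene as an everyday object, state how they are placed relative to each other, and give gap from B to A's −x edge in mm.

A is a table. B is a spool. The spool is on top of the table, centred. The gap from the spool to the table's −x edge is 785 mm.

The spool's min-x is at 785; the table's min-x is 0; gap = 785 mm.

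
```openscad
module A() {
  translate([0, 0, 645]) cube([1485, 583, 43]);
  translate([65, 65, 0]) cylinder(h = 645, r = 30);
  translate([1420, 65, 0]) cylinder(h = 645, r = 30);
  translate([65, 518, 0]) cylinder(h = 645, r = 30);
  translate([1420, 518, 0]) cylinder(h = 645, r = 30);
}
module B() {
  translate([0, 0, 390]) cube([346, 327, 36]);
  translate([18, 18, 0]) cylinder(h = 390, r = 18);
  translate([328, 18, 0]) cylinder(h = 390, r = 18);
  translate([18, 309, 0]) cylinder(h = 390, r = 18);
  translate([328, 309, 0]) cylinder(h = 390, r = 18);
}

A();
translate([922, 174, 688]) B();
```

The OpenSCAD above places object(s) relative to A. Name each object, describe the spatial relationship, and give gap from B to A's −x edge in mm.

A is a table. B is a stool. The stool is on top of the table. The gap from the stool to the table's −x edge is 922 mm.

The stool's min-x is at 922; the table's min-x is 0; gap = 922 mm.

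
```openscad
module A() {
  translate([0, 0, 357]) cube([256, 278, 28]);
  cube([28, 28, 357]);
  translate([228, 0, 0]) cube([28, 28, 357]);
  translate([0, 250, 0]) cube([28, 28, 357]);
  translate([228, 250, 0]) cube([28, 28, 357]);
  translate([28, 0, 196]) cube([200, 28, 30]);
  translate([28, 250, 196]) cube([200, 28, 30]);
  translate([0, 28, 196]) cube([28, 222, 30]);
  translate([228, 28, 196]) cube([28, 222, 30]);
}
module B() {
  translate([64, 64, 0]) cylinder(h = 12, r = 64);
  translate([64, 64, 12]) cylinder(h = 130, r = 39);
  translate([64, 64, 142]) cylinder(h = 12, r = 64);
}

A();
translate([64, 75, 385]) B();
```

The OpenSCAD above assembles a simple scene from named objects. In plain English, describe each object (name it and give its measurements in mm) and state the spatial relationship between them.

A is a simple wooden stool: a rectangular seat 256 mm (x) by 278 mm (y), 28 mm thick, top face at z = 385 mm, on four square legs, each 28×28 mm in cross-section. The legs rest on z = 0, each flush with a corner of the seat. Four stretchers, 28 mm wide and 30 mm tall, connect adjacent legs with their undersides at z = 196 mm, each running between the inner faces of the legs it joins and aligned with the legs' outer faces on the other axis.

B is a spool: two coaxial disc flanges of radius 64 mm and thickness 12 mm, joined by a core cylinder of radius 39 mm and height 130 mm. The lower flange rests on z = 0 and the three cylinders share a vertical axis.

The spool is on top of the stool, centred.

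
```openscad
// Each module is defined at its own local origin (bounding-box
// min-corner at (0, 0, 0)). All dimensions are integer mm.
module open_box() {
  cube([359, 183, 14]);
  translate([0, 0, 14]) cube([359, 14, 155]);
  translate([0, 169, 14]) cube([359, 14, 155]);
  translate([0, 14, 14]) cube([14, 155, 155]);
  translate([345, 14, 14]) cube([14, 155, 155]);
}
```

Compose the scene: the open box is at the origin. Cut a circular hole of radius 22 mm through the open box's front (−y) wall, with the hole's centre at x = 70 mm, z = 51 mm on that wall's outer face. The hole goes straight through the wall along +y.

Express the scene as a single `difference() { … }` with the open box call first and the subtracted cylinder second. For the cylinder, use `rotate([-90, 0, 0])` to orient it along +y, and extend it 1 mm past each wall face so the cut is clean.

difference() {
  open_box();
  translate([70, -1, 51]) rotate([-90, 0, 0]) cylinder(h = 16, r = 22);
}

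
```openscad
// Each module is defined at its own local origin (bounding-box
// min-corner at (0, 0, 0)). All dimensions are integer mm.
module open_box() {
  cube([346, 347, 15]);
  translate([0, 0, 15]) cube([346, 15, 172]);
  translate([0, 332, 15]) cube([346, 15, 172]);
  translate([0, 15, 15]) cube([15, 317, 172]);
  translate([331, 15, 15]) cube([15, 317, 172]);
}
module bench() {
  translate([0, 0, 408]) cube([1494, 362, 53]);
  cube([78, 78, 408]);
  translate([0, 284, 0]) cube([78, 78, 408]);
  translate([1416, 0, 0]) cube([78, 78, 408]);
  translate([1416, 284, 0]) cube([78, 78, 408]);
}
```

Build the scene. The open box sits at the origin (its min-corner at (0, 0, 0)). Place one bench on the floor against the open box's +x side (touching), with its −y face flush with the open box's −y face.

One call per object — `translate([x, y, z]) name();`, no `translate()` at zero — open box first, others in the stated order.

open_box();
translate([346, 0, 0]) bench();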